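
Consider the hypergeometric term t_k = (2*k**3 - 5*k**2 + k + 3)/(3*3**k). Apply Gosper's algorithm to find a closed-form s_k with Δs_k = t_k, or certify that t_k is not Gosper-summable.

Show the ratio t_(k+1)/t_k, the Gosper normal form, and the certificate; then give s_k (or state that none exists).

s_k = (-k**3 + k**2 - k - 2)/3**k

Step 1: r(k) = (2*k**3 + k**2 - 3*k + 1)/(3*(2*k**3 - 5*k**2 + k + 3)).
Factor: A=1/3; B=1; C=k**3 - 5*k**2/2 + k/2 + 3/2.
Need (1/3)·f(k+1) − (1)·f(k) = k**3 - 5*k**2/2 + k/2 + 3/2.
Degrees (0,0,3) ⇒ d ≤ 3.
Solve for f: f(k) = -3*(k**3 - k**2 + k + 2)/2 (degree 3 ≤ 3).
Certificate R = B(k−1)f/C = -3*(k**3 - k**2 + k + 2)/((2*k - 3)*(k**2 - k - 1)) gives s_k = (-k**3 + k**2 - k - 2)/3**k.
Verify: (2*k**3 - 5*k**2 + k + 3)/(3*3**k) matches t_k.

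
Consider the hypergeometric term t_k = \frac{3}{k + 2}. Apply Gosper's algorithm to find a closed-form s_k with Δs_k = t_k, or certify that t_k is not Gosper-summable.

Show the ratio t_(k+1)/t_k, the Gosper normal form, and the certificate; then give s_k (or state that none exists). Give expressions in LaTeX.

not Gosper-summable; s_k does not exist

Compute t_(k+1)/t_k: get (k + 2)/(k + 3).
A = k + 2, B = k + 3, C = 1.
Solve (k + 2)·f(k+1) − (k + 2)·f(k) = 1.
From deg A=1, deg B=1, deg C=0: d=0.
Put f(k) = c0: A·f(k+1) − B(k−1)·f(k) − C = -1; need -1 = 0 — inconsistent ⇒ no f, not summable.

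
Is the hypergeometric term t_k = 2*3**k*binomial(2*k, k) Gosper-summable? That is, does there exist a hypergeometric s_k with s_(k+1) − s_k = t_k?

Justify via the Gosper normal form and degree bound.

No — t_k has no hypergeometric antidifference.

t_(k+1)/t_k = 6*(2*k + 1)/(k + 1).
Factor: A=12*k + 6; B=k + 1; C=1.
Need (12*k + 6)·f(k+1) − (k)·f(k) = 1.
From deg A=1, deg B=1, deg C=0: d=-1.
Bound -1 < 0, so the key equation has no polynomial solution.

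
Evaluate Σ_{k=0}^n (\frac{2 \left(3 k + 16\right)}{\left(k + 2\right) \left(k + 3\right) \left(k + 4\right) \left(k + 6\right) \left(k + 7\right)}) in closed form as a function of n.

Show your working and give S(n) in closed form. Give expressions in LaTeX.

S(n) = \frac{n^{3} + 14 n^{2} + 61 n + 48}{18 \left(n^{3} + 14 n^{2} + 61 n + 84\right)}

Step 1: r(k) = (k + 2)*(k + 6)*(3*k + 19)/((k + 5)*(k + 8)*(3*k + 16)).
Take A(k)=k + 2, B(k)=k + 8, C(k)=k**2 + 31*k/3 + 80/3.
f must satisfy (k + 2)·f(k+1) − (k + 7)·f(k) = k**2 + 31*k/3 + 80/3.
deg f ≤ 5 (via 1,1,2).
Solve for f: f(k) = k*(k + 4)*(k + 5)*(k**2 + 11*k + 36)/108 (degree 5 ≤ 5).
Certificate R = B(k−1)f/C = k*(k + 4)*(k + 7)*(k**2 + 11*k + 36)/(36*(3*k + 16)) gives s_k = k*(k**2 + 11*k + 36)/(18*(k**3 + 11*k**2 + 36*k + 36)).
Verify: 2*(3*k + 16)/(k**5 + 22*k**4 + 185*k**3 + 740*k**2 + 1404*k + 1008) matches t_k.
Telescope: S(n) = s_(n+1) − s_(0) = (n**3 + 14*n**2 + 61*n + 48)/(18*(n**3 + 14*n**2 + 61*n + 84)) − (0) = (n**3 + 14*n**2 + 61*n + 48)/(18*(n**3 + 14*n**2 + 61*n + 84)).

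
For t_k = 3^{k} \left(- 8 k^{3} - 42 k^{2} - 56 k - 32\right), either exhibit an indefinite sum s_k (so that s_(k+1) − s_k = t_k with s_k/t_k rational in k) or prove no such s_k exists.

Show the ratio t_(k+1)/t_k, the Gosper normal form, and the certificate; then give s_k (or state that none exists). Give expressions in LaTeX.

s_k = 3^{k} \left(- 4 k^{3} - 3 k^{2} - k - 4\right)

Ratio r(k) = 3*(4*k**3 + 33*k**2 + 82*k + 69)/(4*k**3 + 21*k**2 + 28*k + 16).
So A=3 and B=1, with C=k**3 + 21*k**2/4 + 7*k + 4.
Set up (3)·f(k+1) − (1)·f(k) − (k**3 + 21*k**2/4 + 7*k + 4) = 0.
d = 3 from the (0,0,3) case.
Match coefficients ⇒ f(k) = (4*k**3 + 3*k**2 + k + 4)/8.
Certificate R = B(k−1)f/C = (4*k**3 + 3*k**2 + k + 4)/(2*(4*k**3 + 21*k**2 + 28*k + 16)) gives s_k = 3**k*(-4*k**3 - 3*k**2 - k - 4).
Δs = 3**k*(-8*k**3 - 42*k**2 - 56*k - 32), as required.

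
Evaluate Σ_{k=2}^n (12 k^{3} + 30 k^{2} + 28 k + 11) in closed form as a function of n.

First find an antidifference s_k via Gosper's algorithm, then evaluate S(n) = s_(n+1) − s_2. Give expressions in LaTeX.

S(n) = 3 n^{4} + 16 n^{3} + 32 n^{2} + 30 n - 81

r(k) = (12*k**3 + 66*k**2 + 124*k + 81)/(12*k**3 + 30*k**2 + 28*k + 11) after simplifying.
Gosper form: A/B · C(k+1)/C(k) with A=1, B=1, C=k**3 + 5*k**2/2 + 7*k/3 + 11/12.
Need (1)·f(k+1) − (1)·f(k) = k**3 + 5*k**2/2 + 7*k/3 + 11/12.
deg f ≤ 4 (via 0,0,3).
Solve for f: f(k) = k*(3*k**3 + 4*k**2 + 2*k + 2)/12 (degree 4 ≤ 4).
So s_k = (B(k−1)f/C)·t_k = (k*(3*k**3 + 4*k**2 + 2*k + 2)/(12*k**3 + 30*k**2 + 28*k + 11))·t_k = k*(3*k**3 + 4*k**2 + 2*k + 2).
Check: Δs_k = 12*k**3 + 30*k**2 + 28*k + 11. ✓
Σ_(k=2)^n t_k = s_(n+1) − s_(2) = (3*n**4 + 16*n**3 + 32*n**2 + 30*n + 11) − (92), i.e. 3*n**4 + 16*n**3 + 32*n**2 + 30*n - 81.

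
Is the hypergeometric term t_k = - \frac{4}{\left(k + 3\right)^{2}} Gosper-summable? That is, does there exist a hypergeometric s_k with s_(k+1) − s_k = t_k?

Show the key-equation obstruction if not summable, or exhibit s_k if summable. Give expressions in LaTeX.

No — key equation has no polynomial f.

Ratio r(k) = (k + 3)**2/(k + 4)**2.
So A=k**2 + 6*k + 9 and B=k**2 + 8*k + 16, with C=1.
Need (k**2 + 6*k + 9)·f(k+1) − (k**2 + 6*k + 9)·f(k) = 1.
Bound: deg f ≤ 0.
f = c0 ⇒ A·f(k+1) − B(k−1)·f(k) − C = -1. The system {-1 = 0} is inconsistent; no antidifference.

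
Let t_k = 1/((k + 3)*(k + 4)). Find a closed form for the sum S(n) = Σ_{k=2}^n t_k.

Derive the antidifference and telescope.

Step 1: r(k) = (k + 3)/(k + 5).
So A=k + 3 and B=k + 5, with C=1.
Set up (k + 3)·f(k+1) − (k + 4)·f(k) − (1) = 0.
From deg A=1, deg B=1, deg C=0: d=1.
Solving with deg f ≤ 1: f(k) = k/3.
Certificate R = B(k−1)f/C = k*(k + 4)/3 gives s_k = k/(3*(k + 3)).
s_(k+1) − s_k = 1/(k**2 + 7*k + 12) = t_k.
s_(n+1) = (n + 1)/(3*(n + 4)) and s_(2) = 2/15, so S(n) = (n - 1)/(5*(n + 4)).

S(n) = (n - 1)/(5*(n + 4))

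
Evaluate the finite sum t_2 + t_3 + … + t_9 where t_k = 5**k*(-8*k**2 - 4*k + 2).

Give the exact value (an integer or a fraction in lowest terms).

Σ = -1582031200

Compute t_(k+1)/t_k: get 5*(4*k**2 + 10*k + 5)/(4*k**2 + 2*k - 1).
Factor: A=5; B=1; C=k**2 + k/2 - 1/4.
Solve (5)·f(k+1) − (1)·f(k) = k**2 + k/2 - 1/4.
Degrees (0,0,2) ⇒ d ≤ 2.
Match coefficients ⇒ f(k) = (k - 1)**2/4.
So s_k = (B(k−1)f/C)·t_k = ((k - 1)**2/(4*k**2 + 2*k - 1))·t_k = 2*5**k*(-k**2 + 2*k - 1).
Check: Δs_k = 5**k*(-8*k**2 - 4*k + 2). ✓
Evaluate s at k=10 and k=2: -1582031250 and -50; difference -1582031200.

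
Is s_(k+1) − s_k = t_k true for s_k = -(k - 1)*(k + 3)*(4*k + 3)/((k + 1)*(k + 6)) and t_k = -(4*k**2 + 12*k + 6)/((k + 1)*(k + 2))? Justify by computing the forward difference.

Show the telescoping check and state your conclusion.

s_(k+1) = -k*(k + 4)*(4*k + 7)/((k + 2)*(k + 7))
s_(k+1) − s_k = (-4*k**4 - 64*k**3 - 243*k**2 - 333*k - 126)/(k**4 + 16*k**3 + 83*k**2 + 152*k + 84)
(s_(k+1) − s_k) − t_k = 3*(29*k**2 + 83*k + 42)/(k**4 + 16*k**3 + 83*k**2 + 152*k + 84)

Invalid: residual 3*(29*k**2 + 83*k + 42)/(k**4 + 16*k**3 + 83*k**2 + 152*k + 84) ≠ 0.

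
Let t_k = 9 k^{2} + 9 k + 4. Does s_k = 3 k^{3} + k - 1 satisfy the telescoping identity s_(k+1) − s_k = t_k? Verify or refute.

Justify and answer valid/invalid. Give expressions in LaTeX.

s_(k+1) = k + 3*(k + 1)**3
s_(k+1) − s_k = 9*k**2 + 9*k + 4
(s_(k+1) − s_k) − t_k = 0

valid; difference matches t_k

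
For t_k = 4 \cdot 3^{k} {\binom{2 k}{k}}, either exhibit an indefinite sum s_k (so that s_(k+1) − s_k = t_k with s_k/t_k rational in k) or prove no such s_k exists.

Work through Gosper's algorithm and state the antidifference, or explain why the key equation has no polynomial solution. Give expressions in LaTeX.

no hypergeometric antidifference exists

t_(k+1)/t_k = 6*(2*k + 1)/(k + 1).
Take A(k)=12*k + 6, B(k)=k + 1, C(k)=1.
Key eq: (12*k + 6)·f(k+1) = (k)·f(k) + (1).
Degrees (1,1,0) ⇒ d ≤ -1.
deg f ≤ -1 is impossible — no certificate.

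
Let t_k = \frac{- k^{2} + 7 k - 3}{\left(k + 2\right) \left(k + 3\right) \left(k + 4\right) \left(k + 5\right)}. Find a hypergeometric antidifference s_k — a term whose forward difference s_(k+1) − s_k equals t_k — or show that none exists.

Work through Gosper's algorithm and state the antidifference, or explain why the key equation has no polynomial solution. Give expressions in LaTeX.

s_k = \frac{k \left(- k^{2} + 15 k - 50\right)}{24 \left(k + 2\right) \left(k + 3\right) \left(k + 4\right)}

The ratio is (k**3 - 3*k**2 - 13*k - 6)/(k**3 - k**2 - 39*k + 18).
A = k + 2, B = k + 6, C = k**2 - 7*k + 3.
Solve (k + 2)·f(k+1) − (k + 5)·f(k) = k**2 - 7*k + 3.
Bound: deg f ≤ 3.
Match coefficients ⇒ f(k) = k*(k - 10)*(k - 5)/24.
So s_k = (B(k−1)f/C)·t_k = (k*(k - 10)*(k - 5)*(k + 5)/(24*(k**2 - 7*k + 3)))·t_k = k*(-k**2 + 15*k - 50)/(24*(k + 2)*(k + 3)*(k + 4)).
Verify: (-k**2 + 7*k - 3)/(k**4 + 14*k**3 + 71*k**2 + 154*k + 120) matches t_k.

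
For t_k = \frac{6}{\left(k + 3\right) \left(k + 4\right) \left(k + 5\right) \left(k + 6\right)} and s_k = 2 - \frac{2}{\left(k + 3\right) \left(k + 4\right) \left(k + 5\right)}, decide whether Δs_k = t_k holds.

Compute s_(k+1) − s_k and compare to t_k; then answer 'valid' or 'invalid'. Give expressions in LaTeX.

valid; difference matches t_k

s_(k+1) = 2 - 2/((k + 4)*(k + 5)*(k + 6))
s_(k+1) − s_k = 6/((k + 3)*(k + 4)*(k + 5)*(k + 6))
(s_(k+1) − s_k) − t_k = 0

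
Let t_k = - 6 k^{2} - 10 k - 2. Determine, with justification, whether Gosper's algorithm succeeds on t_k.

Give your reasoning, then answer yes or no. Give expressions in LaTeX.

Step 1: r(k) = (3*k**2 + 11*k + 9)/(3*k**2 + 5*k + 1).
Gosper form: A/B · C(k+1)/C(k) with A=1, B=1, C=k**2 + 5*k/3 + 1/3.
f must satisfy (1)·f(k+1) − (1)·f(k) = k**2 + 5*k/3 + 1/3.
From deg A=0, deg B=0, deg C=2: d=3.
Solve for f: f(k) = k*(k**2 + k - 1)/3 (degree 3 ≤ 3).
Get s_k = R·t_k = 2*k*(-k**2 - k + 1) with R(k) = B(k−1)f(k)/C(k) = k*(k**2 + k - 1)/(3*k**2 + 5*k + 1).
Δs = -6*k**2 - 10*k - 2, as required.

Yes. s_k = 2 k \left(- k^{2} - k + 1\right).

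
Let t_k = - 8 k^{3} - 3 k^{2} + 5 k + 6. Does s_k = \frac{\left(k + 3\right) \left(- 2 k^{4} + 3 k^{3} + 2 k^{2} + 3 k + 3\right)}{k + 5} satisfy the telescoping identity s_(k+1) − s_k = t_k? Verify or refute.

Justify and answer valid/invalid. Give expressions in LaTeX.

Invalid: residual \frac{2 \left(6 k^{4} + 46 k^{3} + 12 k^{2} - 28 k - 27\right)}{k^{2} + 11 k + 30} ≠ 0.

s_(k+1) = (-2*k**5 - 13*k**4 - 21*k**3 + 4*k**2 + 41*k + 36)/(k + 6)
s_(k+1) − s_k = (-8*k**5 - 79*k**4 - 176*k**3 - 5*k**2 + 160*k + 126)/(k**2 + 11*k + 30)
(s_(k+1) − s_k) − t_k = 2*(6*k**4 + 46*k**3 + 12*k**2 - 28*k - 27)/(k**2 + 11*k + 30)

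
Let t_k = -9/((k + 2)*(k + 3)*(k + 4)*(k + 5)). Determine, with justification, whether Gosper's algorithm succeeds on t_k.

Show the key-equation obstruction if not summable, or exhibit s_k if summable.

The ratio is (k + 2)/(k + 6).
Normal form (A,B,C) = (k + 2, k + 6, 1).
f must satisfy (k + 2)·f(k+1) − (k + 5)·f(k) = 1.
Bound: deg f ≤ 3.
A polynomial solution: f(k) = k*(k**2 + 9*k + 26)/72.
Certificate R = B(k−1)f/C = k*(k + 5)*(k**2 + 9*k + 26)/72 gives s_k = k*(-k**2 - 9*k - 26)/(8*(k + 2)*(k + 3)*(k + 4)).
Verify: -9/(k**4 + 14*k**3 + 71*k**2 + 154*k + 120) matches t_k.

Yes. s_k = k*(-k**2 - 9*k - 26)/(8*(k + 2)*(k + 3)*(k + 4)).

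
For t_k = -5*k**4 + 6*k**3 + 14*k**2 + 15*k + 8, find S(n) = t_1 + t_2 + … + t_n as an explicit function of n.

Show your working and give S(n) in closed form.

r(k) = (5*k**4 + 14*k**3 - 2*k**2 - 41*k - 38)/(5*k**4 - 6*k**3 - 14*k**2 - 15*k - 8) after simplifying.
Take A(k)=1, B(k)=1, C(k)=k**4 - 6*k**3/5 - 14*k**2/5 - 3*k - 8/5.
Solve (1)·f(k+1) − (1)·f(k) = k**4 - 6*k**3/5 - 14*k**2/5 - 3*k - 8/5.
deg f ≤ 5 (via 0,0,4).
Coefficient equations give f(k) = k*(k**4 - 4*k**3 - 2*k - 3)/5.
Certificate R = B(k−1)f/C = k*(k**4 - 4*k**3 - 2*k - 3)/(5*k**4 - 6*k**3 - 14*k**2 - 15*k - 8) gives s_k = k*(-k**4 + 4*k**3 + 2*k + 3).
s_(k+1) − s_k = -5*k**4 + 6*k**3 + 14*k**2 + 15*k + 8 = t_k.
Evaluate: s_(n+1) = -n**5 - n**4 + 6*n**3 + 16*n**2 + 18*n + 8; subtract s_(1) = 8 ⇒ S(n) = n*(-n**4 - n**3 + 6*n**2 + 16*n + 18).

S(n) = n*(-n**4 - n**3 + 6*n**2 + 16*n + 18)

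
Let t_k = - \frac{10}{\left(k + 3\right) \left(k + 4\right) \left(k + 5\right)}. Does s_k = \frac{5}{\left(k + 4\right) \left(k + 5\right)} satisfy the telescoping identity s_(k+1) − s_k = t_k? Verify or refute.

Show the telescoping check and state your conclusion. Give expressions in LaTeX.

s_(k+1) = 5/((k + 5)*(k + 6))
s_(k+1) − s_k = -10/(k**3 + 15*k**2 + 74*k + 120)
(s_(k+1) − s_k) − t_k = 30/(k**4 + 18*k**3 + 119*k**2 + 342*k + 360)

Invalid: residual \frac{30}{k^{4} + 18 k^{3} + 119 k^{2} + 342 k + 360} ≠ 0.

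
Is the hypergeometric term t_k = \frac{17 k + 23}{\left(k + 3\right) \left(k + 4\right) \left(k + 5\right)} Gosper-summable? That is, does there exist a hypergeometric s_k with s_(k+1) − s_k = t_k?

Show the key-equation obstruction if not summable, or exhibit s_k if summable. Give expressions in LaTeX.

Yes. s_k = \frac{k \left(37 k + 55\right)}{12 \left(k + 3\right) \left(k + 4\right)}.

Ratio r(k) = (k + 3)*(17*k + 40)/((k + 6)*(17*k + 23)).
A = k + 3, B = k + 6, C = k + 23/17.
Key eq: (k + 3)·f(k+1) = (k + 5)·f(k) + (k + 23/17).
Degrees (1,1,1) ⇒ d ≤ 2.
A polynomial solution: f(k) = k*(37*k + 55)/204.
Certificate R = B(k−1)f/C = k*(k + 5)*(37*k + 55)/(12*(17*k + 23)) gives s_k = k*(37*k + 55)/(12*(k + 3)*(k + 4)).
Check: Δs_k = (17*k + 23)/(k**3 + 12*k**2 + 47*k + 60). ✓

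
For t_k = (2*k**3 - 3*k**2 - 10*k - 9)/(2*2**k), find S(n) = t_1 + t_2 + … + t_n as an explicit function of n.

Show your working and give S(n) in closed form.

S(n) = 2**(-n - 1)*(5*2**n - 2*n**3 - 9*n**2 - 14*n - 5)

Ratio r(k) = (2*k**3 + 3*k**2 - 10*k - 20)/(2*(2*k**3 - 3*k**2 - 10*k - 9)).
Gosper form: A/B · C(k+1)/C(k) with A=1/2, B=1, C=k**3 - 3*k**2/2 - 5*k - 9/2.
f must satisfy (1/2)·f(k+1) − (1)·f(k) = k**3 - 3*k**2/2 - 5*k - 9/2.
Degrees (0,0,3) ⇒ d ≤ 3.
Match coefficients ⇒ f(k) = -(2*k - 1)*(k**2 + 2*k + 2).
Get s_k = R·t_k = (-2*k**3 - 3*k**2 - 2*k + 2)/2**k with R(k) = B(k−1)f(k)/C(k) = -2*(2*k - 1)*(k**2 + 2*k + 2)/(2*k**3 - 3*k**2 - 10*k - 9).
s_(k+1) − s_k = (2*k**3 - 3*k**2 - 10*k - 9)/(2*2**k) = t_k.
s_(n+1) = 2**(-n - 1)*(-2*n**3 - 9*n**2 - 14*n - 5) and s_(1) = -5/2, so S(n) = 2**(-n - 1)*(5*2**n - 2*n**3 - 9*n**2 - 14*n - 5).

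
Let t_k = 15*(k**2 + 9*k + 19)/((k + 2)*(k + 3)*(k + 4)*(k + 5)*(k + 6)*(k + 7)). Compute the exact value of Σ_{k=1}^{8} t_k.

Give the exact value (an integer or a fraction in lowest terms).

Σ = 136/3003

The ratio is (k + 2)*(9*k + (k + 1)**2 + 28)/((k + 8)*(k**2 + 9*k + 19)).
So A=k + 2 and B=k + 8, with C=k**2 + 9*k + 19.
Set up (k + 2)·f(k+1) − (k + 7)·f(k) − (k**2 + 9*k + 19) = 0.
Bound: deg f ≤ 5.
Coefficient equations give f(k) = k*(k + 3)*(k + 5)*(k**2 + 12*k + 44)/144.
So s_k = (B(k−1)f/C)·t_k = (k*(k + 3)*(k + 5)*(k + 7)*(k**2 + 12*k + 44)/(144*(k**2 + 9*k + 19)))·t_k = 5*k*(k**2 + 12*k + 44)/(48*(k**3 + 12*k**2 + 44*k + 48)).
Δs = 15*(k**2 + 9*k + 19)/(k**6 + 27*k**5 + 295*k**4 + 1665*k**3 + 5104*k**2 + 8028*k + 5040), as required.
Telescoping: Σ = s_(9) − s_(1) = 233/2288 − (19/336) = 136/3003.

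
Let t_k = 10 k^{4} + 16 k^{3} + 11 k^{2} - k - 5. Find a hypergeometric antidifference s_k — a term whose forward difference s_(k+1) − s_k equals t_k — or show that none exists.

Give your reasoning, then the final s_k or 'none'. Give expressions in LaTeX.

s_k = k \left(2 k^{4} - k^{3} - k^{2} - 2 k - 3\right)

Ratio r(k) = (10*k**4 + 56*k**3 + 119*k**2 + 109*k + 31)/(10*k**4 + 16*k**3 + 11*k**2 - k - 5).
A = 1, B = 1, C = k**4 + 8*k**3/5 + 11*k**2/10 - k/10 - 1/2.
Need (1)·f(k+1) − (1)·f(k) = k**4 + 8*k**3/5 + 11*k**2/10 - k/10 - 1/2.
Bound: deg f ≤ 5.
A polynomial solution: f(k) = k*(2*k**4 - k**3 - k**2 - 2*k - 3)/10.
Get s_k = R·t_k = k*(2*k**4 - k**3 - k**2 - 2*k - 3) with R(k) = B(k−1)f(k)/C(k) = k*(2*k**4 - k**3 - k**2 - 2*k - 3)/(10*k**4 + 16*k**3 + 11*k**2 - k - 5).
Verify: 10*k**4 + 16*k**3 + 11*k**2 - k - 5 matches t_k.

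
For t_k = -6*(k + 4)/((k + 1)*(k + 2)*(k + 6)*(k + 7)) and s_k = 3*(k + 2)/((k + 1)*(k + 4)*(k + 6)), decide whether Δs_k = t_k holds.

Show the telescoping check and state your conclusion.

s_(k+1) = 3*(k + 3)/((k + 2)*(k + 5)*(k + 7))
s_(k+1) − s_k = 6*(-k**3 - 10*k**2 - 31*k - 34)/(k**6 + 25*k**5 + 247*k**4 + 1219*k**3 + 3112*k**2 + 3796*k + 1680)
(s_(k+1) − s_k) − t_k = 6*(3*k**2 + 25*k + 46)/(k**6 + 25*k**5 + 247*k**4 + 1219*k**3 + 3112*k**2 + 3796*k + 1680)

Invalid: residual 6*(3*k**2 + 25*k + 46)/(k**6 + 25*k**5 + 247*k**4 + 1219*k**3 + 3112*k**2 + 3796*k + 1680) ≠ 0.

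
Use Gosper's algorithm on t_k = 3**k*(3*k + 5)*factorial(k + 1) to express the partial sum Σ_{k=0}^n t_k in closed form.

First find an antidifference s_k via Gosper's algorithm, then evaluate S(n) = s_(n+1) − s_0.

S(n) = 3*3**n*factorial(n + 2) - 1

Compute t_(k+1)/t_k: get 3*(k + 2)*(3*k + 8)/(3*k + 5).
Take A(k)=3*k + 6, B(k)=1, C(k)=k + 5/3.
Set up (3*k + 6)·f(k+1) − (1)·f(k) − (k + 5/3) = 0.
From deg A=1, deg B=0, deg C=1: d=0.
Solving with deg f ≤ 0: f(k) = 1/3.
Then R = B(k−1)f/C = 1/(3*k + 5), so s_k = R(k)·t_k = 3**k*factorial(k + 1).
Check: Δs_k = 3**k*(3*k + 5)*factorial(k + 1). ✓
Σ_(k=0)^n t_k = s_(n+1) − s_(0) = (3**(n + 1)*factorial(n + 2)) − (1), i.e. 3*3**n*factorial(n + 2) - 1.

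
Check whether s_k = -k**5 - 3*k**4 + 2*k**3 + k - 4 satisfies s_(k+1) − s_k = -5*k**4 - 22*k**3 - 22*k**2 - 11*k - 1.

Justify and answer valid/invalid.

valid; difference matches t_k

s_(k+1) = k - (k + 1)**5 - 3*(k + 1)**4 + 2*(k + 1)**3 - 3
s_(k+1) − s_k = -5*k**4 - 22*k**3 - 22*k**2 - 11*k - 1
(s_(k+1) − s_k) − t_k = 0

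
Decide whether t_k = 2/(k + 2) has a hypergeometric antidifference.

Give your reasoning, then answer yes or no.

No — t_k has no hypergeometric antidifference.

r(k) = (k + 2)/(k + 3) after simplifying.
Factor: A=k + 2; B=k + 3; C=1.
Solve (k + 2)·f(k+1) − (k + 2)·f(k) = 1.
d = 0 from the (1,1,0) case.
Put f(k) = c0: A·f(k+1) − B(k−1)·f(k) − C = -1; need -1 = 0 — inconsistent ⇒ no f, not summable.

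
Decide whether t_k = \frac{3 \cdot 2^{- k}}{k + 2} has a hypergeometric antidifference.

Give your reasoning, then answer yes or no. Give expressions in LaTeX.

r(k) = (k + 2)/(2*(k + 3)) after simplifying.
A = k/2 + 1, B = k + 3, C = 1.
Set up (k/2 + 1)·f(k+1) − (k + 2)·f(k) − (1) = 0.
Degrees (1,1,0) ⇒ d ≤ -1.
Bound -1 < 0, so the key equation has no polynomial solution.

No — key equation has no polynomial f.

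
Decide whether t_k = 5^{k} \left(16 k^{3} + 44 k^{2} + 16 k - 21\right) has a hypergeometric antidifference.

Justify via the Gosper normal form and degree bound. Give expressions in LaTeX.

Ratio r(k) = 5*(16*k**3 + 92*k**2 + 152*k + 55)/(16*k**3 + 44*k**2 + 16*k - 21).
Normal form (A,B,C) = (5, 1, k**3 + 11*k**2/4 + k - 21/16).
f must satisfy (5)·f(k+1) − (1)·f(k) = k**3 + 11*k**2/4 + k - 21/16.
d = 3 from the (0,0,3) case.
Solving with deg f ≤ 3: f(k) = (4*k**3 - 4*k**2 - k - 4)/16.
R(k) = B(k−1)·f(k)/C(k) = (4*k**3 - 4*k**2 - k - 4)/((2*k - 1)*(2*k + 3)*(4*k + 7)); s_k = R·t_k = 5**k*(4*k**3 - 4*k**2 - k - 4).
Verify: 5**k*(16*k**3 + 44*k**2 + 16*k - 21) matches t_k.

Yes. s_k = 5^{k} \left(4 k^{3} - 4 k^{2} - k - 4\right).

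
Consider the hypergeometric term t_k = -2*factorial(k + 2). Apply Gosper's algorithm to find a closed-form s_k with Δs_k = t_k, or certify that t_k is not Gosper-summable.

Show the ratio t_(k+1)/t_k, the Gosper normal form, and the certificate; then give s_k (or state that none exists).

no hypergeometric antidifference exists

Step 1: r(k) = k + 3.
Take A(k)=k + 3, B(k)=1, C(k)=1.
Key eq: (k + 3)·f(k+1) = (1)·f(k) + (1).
deg f ≤ -1 (via 1,0,0).
Bound -1 < 0, so the key equation has no polynomial solution.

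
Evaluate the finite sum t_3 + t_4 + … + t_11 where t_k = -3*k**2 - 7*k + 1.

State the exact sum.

Σ = -1935

t_(k+1)/t_k = (3*k**2 + 13*k + 9)/(3*k**2 + 7*k - 1).
So A=1 and B=1, with C=k**2 + 7*k/3 - 1/3.
Set up (1)·f(k+1) − (1)·f(k) − (k**2 + 7*k/3 - 1/3) = 0.
Degrees (0,0,2) ⇒ d ≤ 3.
Solving with deg f ≤ 3: f(k) = k*(k**2 + 2*k - 4)/3.
Then R = B(k−1)f/C = k*(k**2 + 2*k - 4)/(3*k**2 + 7*k - 1), so s_k = R(k)·t_k = k*(-k**2 - 2*k + 4).
Δs = -3*k**2 - 7*k + 1, as required.
Σ_(k=3)^(11) t_k = s_(12) − s_(3) = -1968 − (-33) = -1935.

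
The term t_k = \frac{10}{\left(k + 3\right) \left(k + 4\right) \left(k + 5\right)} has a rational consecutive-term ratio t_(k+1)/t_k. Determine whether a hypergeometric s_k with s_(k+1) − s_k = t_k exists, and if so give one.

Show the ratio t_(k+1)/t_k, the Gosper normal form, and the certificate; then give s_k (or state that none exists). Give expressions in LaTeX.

s_k = \frac{5 k \left(k + 7\right)}{12 \left(k + 3\right) \left(k + 4\right)}

Compute t_(k+1)/t_k: get (k + 3)/(k + 6).
Factor: A=k + 3; B=k + 6; C=1.
f must satisfy (k + 3)·f(k+1) − (k + 5)·f(k) = 1.
From deg A=1, deg B=1, deg C=0: d=2.
A polynomial solution: f(k) = k*(k + 7)/24.
Certificate R = B(k−1)f/C = k*(k + 5)*(k + 7)/24 gives s_k = 5*k*(k + 7)/(12*(k + 3)*(k + 4)).
Check: Δs_k = 10/(k**3 + 12*k**2 + 47*k + 60). ✓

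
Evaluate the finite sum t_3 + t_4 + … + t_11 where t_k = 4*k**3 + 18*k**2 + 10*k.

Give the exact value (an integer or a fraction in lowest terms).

Σ = 27036

Step 1: r(k) = (2*k**3 + 15*k**2 + 29*k + 16)/(k*(2*k**2 + 9*k + 5)).
Take A(k)=1, B(k)=1, C(k)=k**3 + 9*k**2/2 + 5*k/2.
Set up (1)·f(k+1) − (1)·f(k) − (k**3 + 9*k**2/2 + 5*k/2) = 0.
Bound: deg f ≤ 4.
Solve for f: f(k) = k*(k - 1)*(k**2 + 5*k + 2)/4 (degree 4 ≤ 4).
So s_k = (B(k−1)f/C)·t_k = ((k - 1)*(k**2 + 5*k + 2)/(2*(2*k**2 + 9*k + 5)))·t_k = k*(k**3 + 4*k**2 - 3*k - 2).
s_(k+1) − s_k = 2*k*(2*k**2 + 9*k + 5) = t_k.
Sum = s_(12) − s_(3); s_(12) = 27192, s_(3) = 156 ⇒ 27036.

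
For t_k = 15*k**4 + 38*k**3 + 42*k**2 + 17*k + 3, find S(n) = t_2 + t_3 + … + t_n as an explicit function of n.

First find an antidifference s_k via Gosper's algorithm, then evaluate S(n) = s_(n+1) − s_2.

S(n) = 3*n**5 + 17*n**4 + 38*n**3 + 39*n**2 + 18*n - 115

t_(k+1)/t_k = (15*k**4 + 98*k**3 + 246*k**2 + 275*k + 115)/(15*k**4 + 38*k**3 + 42*k**2 + 17*k + 3).
A = 1, B = 1, C = k**4 + 38*k**3/15 + 14*k**2/5 + 17*k/15 + 1/5.
f must satisfy (1)·f(k+1) − (1)·f(k) = k**4 + 38*k**3/15 + 14*k**2/5 + 17*k/15 + 1/5.
deg f ≤ 5 (via 0,0,4).
Solving with deg f ≤ 5: f(k) = k*(3*k**4 + 2*k**3 - 3*k + 1)/15.
Certificate R = B(k−1)f/C = k*(3*k**4 + 2*k**3 - 3*k + 1)/(15*k**4 + 38*k**3 + 42*k**2 + 17*k + 3) gives s_k = k*(3*k**4 + 2*k**3 - 3*k + 1).
Δs = 15*k**4 + 38*k**3 + 42*k**2 + 17*k + 3, as required.
Evaluate: s_(n+1) = 3*n**5 + 17*n**4 + 38*n**3 + 39*n**2 + 18*n + 3; subtract s_(2) = 118 ⇒ S(n) = 3*n**5 + 17*n**4 + 38*n**3 + 39*n**2 + 18*n - 115.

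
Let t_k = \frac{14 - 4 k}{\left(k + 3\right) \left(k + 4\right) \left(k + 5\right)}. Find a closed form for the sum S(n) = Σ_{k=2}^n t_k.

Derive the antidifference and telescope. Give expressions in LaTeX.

Compute t_(k+1)/t_k: get (k + 3)*(2*k - 5)/((k + 6)*(2*k - 7)).
Take A(k)=k + 3, B(k)=k + 6, C(k)=k - 7/2.
Solve (k + 3)·f(k+1) − (k + 5)·f(k) = k - 7/2.
From deg A=1, deg B=1, deg C=1: d=2.
Solving with deg f ≤ 2: f(k) = -k*(k + 55)/48.
Then R = B(k−1)f/C = -k*(k + 5)*(k + 55)/(24*(2*k - 7)), so s_k = R(k)·t_k = k*(k + 55)/(12*(k + 3)*(k + 4)).
Verify: 2*(7 - 2*k)/(k**3 + 12*k**2 + 47*k + 60) matches t_k.
s_(n+1) = (n**2 + 57*n + 56)/(12*(n**2 + 9*n + 20)) and s_(2) = 19/60, so S(n) = (-7*n**2 + 57*n - 50)/(30*(n**2 + 9*n + 20)).

S(n) = \frac{- 7 n^{2} + 57 n - 50}{30 \left(n^{2} + 9 n + 20\right)}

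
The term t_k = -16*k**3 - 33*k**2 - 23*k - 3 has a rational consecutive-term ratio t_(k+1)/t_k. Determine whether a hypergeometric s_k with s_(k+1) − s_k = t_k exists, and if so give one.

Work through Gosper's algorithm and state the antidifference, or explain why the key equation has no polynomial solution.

s_k = k*(-4*k**3 - 3*k**2 + k + 3)

t_(k+1)/t_k = (16*k**3 + 81*k**2 + 137*k + 75)/(16*k**3 + 33*k**2 + 23*k + 3).
A = 1, B = 1, C = k**3 + 33*k**2/16 + 23*k/16 + 3/16.
Need (1)·f(k+1) − (1)·f(k) = k**3 + 33*k**2/16 + 23*k/16 + 3/16.
deg f ≤ 4 (via 0,0,3).
Solving with deg f ≤ 4: f(k) = k*(4*k**3 + 3*k**2 - k - 3)/16.
Get s_k = R·t_k = k*(-4*k**3 - 3*k**2 + k + 3) with R(k) = B(k−1)f(k)/C(k) = k*(4*k**3 + 3*k**2 - k - 3)/(16*k**3 + 33*k**2 + 23*k + 3).
s_(k+1) − s_k = -16*k**3 - 33*k**2 - 23*k - 3 = t_k.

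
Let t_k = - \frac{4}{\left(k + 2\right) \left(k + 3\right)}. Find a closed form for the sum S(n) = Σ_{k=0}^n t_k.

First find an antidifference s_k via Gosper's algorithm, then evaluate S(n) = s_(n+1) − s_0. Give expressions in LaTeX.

Compute t_(k+1)/t_k: get (k + 2)/(k + 4).
So A=k + 2 and B=k + 4, with C=1.
Need (k + 2)·f(k+1) − (k + 3)·f(k) = 1.
d = 1 from the (1,1,0) case.
A polynomial solution: f(k) = k/2.
Then R = B(k−1)f/C = k*(k + 3)/2, so s_k = R(k)·t_k = -2*k/(k + 2).
Verify: -4/(k**2 + 5*k + 6) matches t_k.
Σ_(k=0)^n t_k = s_(n+1) − s_(0) = (2*(-n - 1)/(n + 3)) − (0), i.e. 2*(-n - 1)/(n + 3).

S(n) = \frac{2 \left(- n - 1\right)}{n + 3}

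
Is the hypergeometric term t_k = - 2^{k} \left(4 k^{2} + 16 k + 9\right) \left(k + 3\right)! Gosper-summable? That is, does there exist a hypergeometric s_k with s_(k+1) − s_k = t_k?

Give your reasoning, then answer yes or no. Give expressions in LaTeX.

Ratio r(k) = 2*(4*k**3 + 40*k**2 + 125*k + 116)/(4*k**2 + 16*k + 9).
Take A(k)=2*k + 8, B(k)=1, C(k)=k**2 + 4*k + 9/4.
f must satisfy (2*k + 8)·f(k+1) − (1)·f(k) = k**2 + 4*k + 9/4.
deg f ≤ 1 (via 1,0,2).
Match coefficients ⇒ f(k) = (2*k - 1)/4.
Then R = B(k−1)f/C = (2*k - 1)/(4*k**2 + 16*k + 9), so s_k = R(k)·t_k = -2**k*(2*k - 1)*factorial(k + 3).
Check: Δs_k = -2**k*(4*k**2 + 16*k + 9)*factorial(k + 3). ✓

Yes. s_k = - 2^{k} \left(2 k - 1\right) \left(k + 3\right)!.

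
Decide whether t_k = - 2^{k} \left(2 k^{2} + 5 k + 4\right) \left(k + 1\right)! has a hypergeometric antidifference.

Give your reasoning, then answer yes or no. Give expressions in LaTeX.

r(k) = 2*(2*k**3 + 13*k**2 + 29*k + 22)/(2*k**2 + 5*k + 4) after simplifying.
Take A(k)=2*k + 4, B(k)=1, C(k)=k**2 + 5*k/2 + 2.
Need (2*k + 4)·f(k+1) − (1)·f(k) = k**2 + 5*k/2 + 2.
Degrees (1,0,2) ⇒ d ≤ 1.
Solve for f: f(k) = k/2 (degree 1 ≤ 1).
Then R = B(k−1)f/C = k/(2*k**2 + 5*k + 4), so s_k = R(k)·t_k = -2**k*k*factorial(k + 1).
s_(k+1) − s_k = -2**k*(2*k**2 + 5*k + 4)*factorial(k + 1) = t_k.

Yes. s_k = - 2^{k} k \left(k + 1\right)!.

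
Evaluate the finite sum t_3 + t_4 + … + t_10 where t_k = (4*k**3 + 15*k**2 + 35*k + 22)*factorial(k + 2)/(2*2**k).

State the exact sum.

Σ = 1574997735

Step 1: r(k) = (4*k**4 + 39*k**3 + 158*k**2 + 307*k + 228)/(2*(4*k**3 + 15*k**2 + 35*k + 22)).
A = k/2 + 3/2, B = 1, C = k**3 + 15*k**2/4 + 35*k/4 + 11/2.
Key eq: (k/2 + 3/2)·f(k+1) = (1)·f(k) + (k**3 + 15*k**2/4 + 35*k/4 + 11/2).
Bound: deg f ≤ 2.
Match coefficients ⇒ f(k) = (4*k**2 + 3*k + 1)/2.
So s_k = (B(k−1)f/C)·t_k = (2*(4*k**2 + 3*k + 1)/(4*k**3 + 15*k**2 + 35*k + 22))·t_k = (4*k**2 + 3*k + 1)*factorial(k + 2)/2**k.
Δs = (4*k**3 + 15*k**2 + 35*k + 22)*factorial(k + 2)/(2*2**k), as required.
Evaluate s at k=11 and k=3: 1574998425 and 690; difference 1574997735.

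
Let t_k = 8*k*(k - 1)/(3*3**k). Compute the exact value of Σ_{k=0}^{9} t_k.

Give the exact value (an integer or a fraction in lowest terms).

Compute t_(k+1)/t_k: get (k + 1)/(3*(k - 1)).
Gosper form: A/B · C(k+1)/C(k) with A=1/3, B=1, C=k**2 - k.
f must satisfy (1/3)·f(k+1) − (1)·f(k) = k**2 - k.
d = 2 from the (0,0,2) case.
Solving with deg f ≤ 2: f(k) = -3*(2*k**2 + 1)/4.
So s_k = (B(k−1)f/C)·t_k = (-3*(2*k**2 + 1)/(4*k*(k - 1)))·t_k = -(4*k**2 + 2)/3**k.
s_(k+1) − s_k = 8*k*(k - 1)/(3*3**k) = t_k.
Sum = s_(10) − s_(0); s_(10) = -134/19683, s_(0) = -2 ⇒ 39232/19683.

Σ = 39232/19683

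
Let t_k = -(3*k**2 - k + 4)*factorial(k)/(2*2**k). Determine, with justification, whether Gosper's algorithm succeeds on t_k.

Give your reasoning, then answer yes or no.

Yes. s_k = -(3*k - 1)*factorial(k)/2**k.

Step 1: r(k) = (k + 1)*(-k + 3*(k + 1)**2 + 3)/(2*(3*k**2 - k + 4)).
So A=k/2 + 1/2 and B=1, with C=k**2 - k/3 + 4/3.
Solve (k/2 + 1/2)·f(k+1) − (1)·f(k) = k**2 - k/3 + 4/3.
Degrees (1,0,2) ⇒ d ≤ 1.
Match coefficients ⇒ f(k) = 2*(3*k - 1)/3.
Get s_k = R·t_k = -(3*k - 1)*factorial(k)/2**k with R(k) = B(k−1)f(k)/C(k) = 2*(3*k - 1)/(3*k**2 - k + 4).
Check: Δs_k = -(3*k**2 - k + 4)*factorial(k)/(2*2**k). ✓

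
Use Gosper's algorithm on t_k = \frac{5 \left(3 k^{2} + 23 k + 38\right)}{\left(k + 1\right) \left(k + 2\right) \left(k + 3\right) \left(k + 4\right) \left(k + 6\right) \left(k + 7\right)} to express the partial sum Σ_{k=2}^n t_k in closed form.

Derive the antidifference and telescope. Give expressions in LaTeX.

S(n) = \frac{n^{3} + 13 n^{2} + 50 n - 64}{24 \left(n^{3} + 13 n^{2} + 50 n + 56\right)}

Compute t_(k+1)/t_k: get (k + 1)*(k + 6)*(23*k + 3*(k + 1)**2 + 61)/((k + 5)*(k + 8)*(3*k**2 + 23*k + 38)).
So A=k + 1 and B=k + 8, with C=k**3 + 38*k**2/3 + 51*k + 190/3.
Solve (k + 1)·f(k+1) − (k + 7)·f(k) = k**3 + 38*k**2/3 + 51*k + 190/3.
Bound: deg f ≤ 6.
Solve for f: f(k) = k*(k + 2)*(k + 4)*(k + 5)*(k**2 + 10*k + 27)/54 (degree 6 ≤ 6).
R(k) = B(k−1)·f(k)/C(k) = k*(k + 2)*(k + 4)*(k + 7)*(k**2 + 10*k + 27)/(18*(3*k**2 + 23*k + 38)); s_k = R·t_k = 5*k*(k**2 + 10*k + 27)/(18*(k**3 + 10*k**2 + 27*k + 18)).
Verify: 5*(3*k**2 + 23*k + 38)/(k**6 + 23*k**5 + 207*k**4 + 925*k**3 + 2144*k**2 + 2412*k + 1008) matches t_k.
Σ_(k=2)^n t_k = s_(n+1) − s_(2) = (5*(n**3 + 13*n**2 + 50*n + 38)/(18*(n**3 + 13*n**2 + 50*n + 56))) − (17/72), i.e. (n**3 + 13*n**2 + 50*n - 64)/(24*(n**3 + 13*n**2 + 50*n + 56)).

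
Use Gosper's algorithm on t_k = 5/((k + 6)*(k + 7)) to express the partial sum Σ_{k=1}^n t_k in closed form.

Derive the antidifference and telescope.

r(k) = (k + 6)/(k + 8) after simplifying.
Factor: A=k + 6; B=k + 8; C=1.
Key eq: (k + 6)·f(k+1) = (k + 7)·f(k) + (1).
From deg A=1, deg B=1, deg C=0: d=1.
Solving with deg f ≤ 1: f(k) = k/6.
Then R = B(k−1)f/C = k*(k + 7)/6, so s_k = R(k)·t_k = 5*k/(6*(k + 6)).
Check: Δs_k = 5/(k**2 + 13*k + 42). ✓
s_(n+1) = 5*(n + 1)/(6*(n + 7)) and s_(1) = 5/42, so S(n) = 5*n/(7*(n + 7)).

S(n) = 5*n/(7*(n + 7))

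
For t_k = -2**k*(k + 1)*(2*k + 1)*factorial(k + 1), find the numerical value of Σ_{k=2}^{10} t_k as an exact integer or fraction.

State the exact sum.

Step 1: r(k) = (k + 2)**2*(4*k + 6)/((k + 1)*(2*k + 1)).
Normal form (A,B,C) = (2*k + 4, 1, k**2 + 3*k/2 + 1/2).
Set up (2*k + 4)·f(k+1) − (1)·f(k) − (k**2 + 3*k/2 + 1/2) = 0.
From deg A=1, deg B=0, deg C=2: d=1.
Match coefficients ⇒ f(k) = (k - 1)/2.
So s_k = (B(k−1)f/C)·t_k = ((k - 1)/((k + 1)*(2*k + 1)))·t_k = -2**k*(k - 1)*factorial(k + 1).
Δs = -2**k*(k + 1)*(2*k + 1)*factorial(k + 1), as required.
Σ_(k=2)^(10) t_k = s_(11) − s_(2) = -9809952768000 − (-24) = -9809952767976.

Σ = -9809952767976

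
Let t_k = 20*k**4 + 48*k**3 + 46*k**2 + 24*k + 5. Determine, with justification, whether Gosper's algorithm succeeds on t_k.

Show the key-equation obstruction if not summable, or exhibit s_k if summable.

Yes. s_k = k**2*(4*k**3 + 2*k**2 - 2*k + 1).

t_(k+1)/t_k = (20*k**4 + 128*k**3 + 310*k**2 + 340*k + 143)/(20*k**4 + 48*k**3 + 46*k**2 + 24*k + 5).
Gosper form: A/B · C(k+1)/C(k) with A=1, B=1, C=k**4 + 12*k**3/5 + 23*k**2/10 + 6*k/5 + 1/4.
Need (1)·f(k+1) − (1)·f(k) = k**4 + 12*k**3/5 + 23*k**2/10 + 6*k/5 + 1/4.
Degrees (0,0,4) ⇒ d ≤ 5.
Solve for f: f(k) = k**2*(4*k**3 + 2*k**2 - 2*k + 1)/20 (degree 5 ≤ 5).
Get s_k = R·t_k = k**2*(4*k**3 + 2*k**2 - 2*k + 1) with R(k) = B(k−1)f(k)/C(k) = k**2*(4*k**3 + 2*k**2 - 2*k + 1)/(20*k**4 + 48*k**3 + 46*k**2 + 24*k + 5).
s_(k+1) − s_k = 20*k**4 + 48*k**3 + 46*k**2 + 24*k + 5 = t_k.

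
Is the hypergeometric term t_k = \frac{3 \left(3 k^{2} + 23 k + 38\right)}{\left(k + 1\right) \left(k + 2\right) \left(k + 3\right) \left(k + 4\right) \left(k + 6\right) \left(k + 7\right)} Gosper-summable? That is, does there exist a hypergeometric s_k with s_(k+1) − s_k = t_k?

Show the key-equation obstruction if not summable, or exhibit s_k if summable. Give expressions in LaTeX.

Yes. s_k = \frac{k \left(k^{2} + 10 k + 27\right)}{6 \left(k^{3} + 10 k^{2} + 27 k + 18\right)}.

Compute t_(k+1)/t_k: get (k + 1)*(k + 6)*(23*k + 3*(k + 1)**2 + 61)/((k + 5)*(k + 8)*(3*k**2 + 23*k + 38)).
Normal form (A,B,C) = (k + 1, k + 8, k**3 + 38*k**2/3 + 51*k + 190/3).
Key eq: (k + 1)·f(k+1) = (k + 7)·f(k) + (k**3 + 38*k**2/3 + 51*k + 190/3).
Bound: deg f ≤ 6.
Solving with deg f ≤ 6: f(k) = k*(k + 2)*(k + 4)*(k + 5)*(k**2 + 10*k + 27)/54.
Certificate R = B(k−1)f/C = k*(k + 2)*(k + 4)*(k + 7)*(k**2 + 10*k + 27)/(18*(3*k**2 + 23*k + 38)) gives s_k = k*(k**2 + 10*k + 27)/(6*(k**3 + 10*k**2 + 27*k + 18)).
Check: Δs_k = 3*(3*k**2 + 23*k + 38)/(k**6 + 23*k**5 + 207*k**4 + 925*k**3 + 2144*k**2 + 2412*k + 1008). ✓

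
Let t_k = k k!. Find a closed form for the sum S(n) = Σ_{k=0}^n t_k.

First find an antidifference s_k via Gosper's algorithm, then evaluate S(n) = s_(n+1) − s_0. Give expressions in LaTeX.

t_(k+1)/t_k = (k + 1)**2/k.
So A=k + 1 and B=1, with C=k.
Set up (k + 1)·f(k+1) − (1)·f(k) − (k) = 0.
Bound: deg f ≤ 0.
Match coefficients ⇒ f(k) = 1.
Then R = B(k−1)f/C = 1/k, so s_k = R(k)·t_k = factorial(k).
Check: Δs_k = k*factorial(k). ✓
s_(n+1) = factorial(n + 1) and s_(0) = 1, so S(n) = n*factorial(n) + factorial(n) - 1.

S(n) = n n! + n! - 1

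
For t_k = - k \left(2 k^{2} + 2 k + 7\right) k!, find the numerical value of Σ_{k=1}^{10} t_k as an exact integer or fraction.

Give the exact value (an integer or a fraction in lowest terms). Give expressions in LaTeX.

Σ = -8901446397

Compute t_(k+1)/t_k: get (k + 1)**2*(2*k + 2*(k + 1)**2 + 9)/(k*(2*k**2 + 2*k + 7)).
A = k + 1, B = 1, C = k**3 + k**2 + 7*k/2.
f must satisfy (k + 1)·f(k+1) − (1)·f(k) = k**3 + k**2 + 7*k/2.
From deg A=1, deg B=0, deg C=3: d=2.
Solving with deg f ≤ 2: f(k) = (2*k**2 - 2*k + 3)/2.
R(k) = B(k−1)·f(k)/C(k) = (2*k**2 - 2*k + 3)/(k*(2*k**2 + 2*k + 7)); s_k = R·t_k = -(2*k**2 - 2*k + 3)*factorial(k).
Verify: -k*(2*k**2 + 2*k + 7)*factorial(k) matches t_k.
Telescoping: Σ = s_(11) − s_(1) = -8901446400 − (-3) = -8901446397.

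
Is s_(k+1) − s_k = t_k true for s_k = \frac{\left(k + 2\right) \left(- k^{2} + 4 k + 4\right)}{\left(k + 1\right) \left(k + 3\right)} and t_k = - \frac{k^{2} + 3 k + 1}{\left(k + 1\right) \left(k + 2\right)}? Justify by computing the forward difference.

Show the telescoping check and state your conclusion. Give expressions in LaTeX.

Invalid: residual \frac{8 k^{2} + 22 k + 11}{k^{4} + 10 k^{3} + 35 k^{2} + 50 k + 24} ≠ 0.

s_(k+1) = (k + 3)*(4*k - (k + 1)**2 + 8)/((k + 2)*(k + 4))
s_(k+1) − s_k = (-k**4 - 10*k**3 - 26*k**2 - 21*k - 1)/(k**4 + 10*k**3 + 35*k**2 + 50*k + 24)
(s_(k+1) − s_k) − t_k = (8*k**2 + 22*k + 11)/(k**4 + 10*k**3 + 35*k**2 + 50*k + 24)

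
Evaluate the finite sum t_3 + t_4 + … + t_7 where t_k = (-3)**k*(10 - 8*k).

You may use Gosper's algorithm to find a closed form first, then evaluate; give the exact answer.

t_(k+1)/t_k = 3*(1 - 4*k)/(4*k - 5).
Factor: A=-3; B=1; C=k - 5/4.
Need (-3)·f(k+1) − (1)·f(k) = k - 5/4.
From deg A=0, deg B=0, deg C=1: d=1.
Solve for f: f(k) = -(k - 2)/4 (degree 1 ≤ 1).
Certificate R = B(k−1)f/C = -(k - 2)/(4*k - 5) gives s_k = 2*(-3)**k*(k - 2).
Δs = (-3)**k*(10 - 8*k), as required.
Σ_(k=3)^(7) t_k = s_(8) − s_(3) = 78732 − (-54) = 78786.

Σ = 78786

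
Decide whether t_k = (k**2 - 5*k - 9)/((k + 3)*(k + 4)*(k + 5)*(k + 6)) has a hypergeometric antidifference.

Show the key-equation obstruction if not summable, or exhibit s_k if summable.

Yes. s_k = k*(-k**2 - 72*k - 107)/(60*(k + 3)*(k + 4)*(k + 5)).

r(k) = (k**3 - 22*k - 39)/(k**3 + 2*k**2 - 44*k - 63) after simplifying.
So A=k + 3 and B=k + 7, with C=k**2 - 5*k - 9.
Solve (k + 3)·f(k+1) − (k + 6)·f(k) = k**2 - 5*k - 9.
Bound: deg f ≤ 3.
A polynomial solution: f(k) = -k*(k**2 + 72*k + 107)/60.
Get s_k = R·t_k = k*(-k**2 - 72*k - 107)/(60*(k + 3)*(k + 4)*(k + 5)) with R(k) = B(k−1)f(k)/C(k) = -k*(k + 6)*(k**2 + 72*k + 107)/(60*(k**2 - 5*k - 9)).
Check: Δs_k = (k**2 - 5*k - 9)/(k**4 + 18*k**3 + 119*k**2 + 342*k + 360). ✓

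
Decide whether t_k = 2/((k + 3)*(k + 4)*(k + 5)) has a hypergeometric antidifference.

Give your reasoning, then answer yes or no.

Yes. s_k = k*(k + 7)/(12*(k + 3)*(k + 4)).

The ratio is (k + 3)/(k + 6).
Factor: A=k + 3; B=k + 6; C=1.
f must satisfy (k + 3)·f(k+1) − (k + 5)·f(k) = 1.
deg f ≤ 2 (via 1,1,0).
Solving with deg f ≤ 2: f(k) = k*(k + 7)/24.
Then R = B(k−1)f/C = k*(k + 5)*(k + 7)/24, so s_k = R(k)·t_k = k*(k + 7)/(12*(k + 3)*(k + 4)).
Check: Δs_k = 2/(k**3 + 12*k**2 + 47*k + 60). ✓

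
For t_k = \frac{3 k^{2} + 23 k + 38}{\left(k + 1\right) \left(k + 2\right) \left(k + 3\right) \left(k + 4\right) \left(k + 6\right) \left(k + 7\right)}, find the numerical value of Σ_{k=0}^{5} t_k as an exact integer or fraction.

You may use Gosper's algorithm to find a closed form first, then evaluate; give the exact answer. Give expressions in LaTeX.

Σ = 41/756

Step 1: r(k) = (k + 1)*(k + 6)*(23*k + 3*(k + 1)**2 + 61)/((k + 5)*(k + 8)*(3*k**2 + 23*k + 38)).
A = k + 1, B = k + 8, C = k**3 + 38*k**2/3 + 51*k + 190/3.
Set up (k + 1)·f(k+1) − (k + 7)·f(k) − (k**3 + 38*k**2/3 + 51*k + 190/3) = 0.
Bound: deg f ≤ 6.
Solving with deg f ≤ 6: f(k) = k*(k + 2)*(k + 4)*(k + 5)*(k**2 + 10*k + 27)/54.
Then R = B(k−1)f/C = k*(k + 2)*(k + 4)*(k + 7)*(k**2 + 10*k + 27)/(18*(3*k**2 + 23*k + 38)), so s_k = R(k)·t_k = k*(k**2 + 10*k + 27)/(18*(k**3 + 10*k**2 + 27*k + 18)).
Check: Δs_k = (3*k**2 + 23*k + 38)/(k**6 + 23*k**5 + 207*k**4 + 925*k**3 + 2144*k**2 + 2412*k + 1008). ✓
Sum = s_(6) − s_(0); s_(6) = 41/756, s_(0) = 0 ⇒ 41/756.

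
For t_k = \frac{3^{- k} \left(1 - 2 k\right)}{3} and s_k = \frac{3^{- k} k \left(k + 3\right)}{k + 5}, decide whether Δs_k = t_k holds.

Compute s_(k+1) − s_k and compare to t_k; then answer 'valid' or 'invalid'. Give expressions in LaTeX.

s_(k+1) = (k + 1)*(k + 4)/(3*3**k*(k + 6))
s_(k+1) − s_k = (-2*k**3 - 17*k**2 - 25*k + 20)/(3*3**k*(k**2 + 11*k + 30))
(s_(k+1) − s_k) − t_k = 2*(2*k**2 + 12*k - 5)/(3*3**k*(k**2 + 11*k + 30))

Invalid: residual \frac{2 \cdot 3^{- k} \left(2 k^{2} + 12 k - 5\right)}{3 \left(k^{2} + 11 k + 30\right)} ≠ 0.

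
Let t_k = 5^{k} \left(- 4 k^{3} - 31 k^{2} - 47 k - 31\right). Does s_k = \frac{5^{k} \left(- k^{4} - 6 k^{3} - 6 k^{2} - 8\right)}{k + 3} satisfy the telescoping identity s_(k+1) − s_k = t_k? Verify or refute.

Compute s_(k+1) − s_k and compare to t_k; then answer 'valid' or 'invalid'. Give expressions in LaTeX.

Invalid: residual \frac{5^{k} \left(4 k^{4} + 42 k^{3} + 136 k^{2} + 174 k + 89\right)}{k^{2} + 7 k + 12} ≠ 0.

s_(k+1) = 5**(k + 1)*(-k**4 - 10*k**3 - 30*k**2 - 34*k - 21)/(k + 4)
s_(k+1) − s_k = 5**k*(-4*k**5 - 55*k**4 - 270*k**3 - 596*k**2 - 607*k - 283)/(k**2 + 7*k + 12)
(s_(k+1) − s_k) − t_k = 5**k*(4*k**4 + 42*k**3 + 136*k**2 + 174*k + 89)/(k**2 + 7*k + 12)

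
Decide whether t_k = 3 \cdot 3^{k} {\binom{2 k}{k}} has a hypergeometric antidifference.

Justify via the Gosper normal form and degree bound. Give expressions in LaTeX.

r(k) = 6*(2*k + 1)/(k + 1) after simplifying.
Factor: A=12*k + 6; B=k + 1; C=1.
f must satisfy (12*k + 6)·f(k+1) − (k)·f(k) = 1.
deg f ≤ -1 (via 1,1,0).
Bound -1 < 0, so the key equation has no polynomial solution.

No — t_k has no hypergeometric antidifference.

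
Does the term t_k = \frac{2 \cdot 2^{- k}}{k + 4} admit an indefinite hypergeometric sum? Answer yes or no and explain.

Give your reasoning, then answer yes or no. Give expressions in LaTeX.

Compute t_(k+1)/t_k: get (k + 4)/(2*(k + 5)).
A = k/2 + 2, B = k + 5, C = 1.
Solve (k/2 + 2)·f(k+1) − (k + 4)·f(k) = 1.
Degrees (1,1,0) ⇒ d ≤ -1.
d = -1 < 0 ⇒ no nonzero polynomial f; not summable.

No — t_k has no hypergeometric antidifference.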